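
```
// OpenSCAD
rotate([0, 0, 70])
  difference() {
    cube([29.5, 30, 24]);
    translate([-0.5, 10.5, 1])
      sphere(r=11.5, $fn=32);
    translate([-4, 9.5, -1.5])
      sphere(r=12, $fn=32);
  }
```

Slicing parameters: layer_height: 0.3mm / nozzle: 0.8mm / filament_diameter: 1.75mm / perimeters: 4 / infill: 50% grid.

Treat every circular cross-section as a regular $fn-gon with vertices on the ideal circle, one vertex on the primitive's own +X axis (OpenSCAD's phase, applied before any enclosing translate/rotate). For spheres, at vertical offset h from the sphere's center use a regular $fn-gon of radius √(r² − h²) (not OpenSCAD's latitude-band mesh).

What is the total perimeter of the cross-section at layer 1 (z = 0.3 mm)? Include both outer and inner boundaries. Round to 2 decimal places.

At z = 0.3 mm: the 29.5×30 cube contributes its full rectangle (perimeter 119.00 mm); the r=11.5 sphere at (-0.5, 10.5) contributes a regular 32-gon of circumradius √(11.5²−0.7²) = 11.479 (perimeter = 2·32·11.479·sin(180°/32) = 72.01 mm); the r=12 sphere at (-4, 9.5) contributes a regular 32-gon of circumradius √(12²−1.8²) = 11.864 (perimeter = 2·32·11.864·sin(180°/32) = 74.43 mm); Subtracting the remaining from the first: starting from the 29.5×30 cube, the r=11.5 sphere at (-0.5, 10.5) partially overlaps it — only the 191.78 mm² overlap (of its 411.28 mm²) is removed, clipping the outline; the r=12 sphere at (-4, 9.5) misses the remaining region (no effect) — boundary = 123.76 mm; (rotated 70° about Z; rotation is an isometry so areas/perimeters/island counts are preserved). Overall, the cross-section is a single solid region. Total boundary length (outer) = 123.76 mm.

123.76 mm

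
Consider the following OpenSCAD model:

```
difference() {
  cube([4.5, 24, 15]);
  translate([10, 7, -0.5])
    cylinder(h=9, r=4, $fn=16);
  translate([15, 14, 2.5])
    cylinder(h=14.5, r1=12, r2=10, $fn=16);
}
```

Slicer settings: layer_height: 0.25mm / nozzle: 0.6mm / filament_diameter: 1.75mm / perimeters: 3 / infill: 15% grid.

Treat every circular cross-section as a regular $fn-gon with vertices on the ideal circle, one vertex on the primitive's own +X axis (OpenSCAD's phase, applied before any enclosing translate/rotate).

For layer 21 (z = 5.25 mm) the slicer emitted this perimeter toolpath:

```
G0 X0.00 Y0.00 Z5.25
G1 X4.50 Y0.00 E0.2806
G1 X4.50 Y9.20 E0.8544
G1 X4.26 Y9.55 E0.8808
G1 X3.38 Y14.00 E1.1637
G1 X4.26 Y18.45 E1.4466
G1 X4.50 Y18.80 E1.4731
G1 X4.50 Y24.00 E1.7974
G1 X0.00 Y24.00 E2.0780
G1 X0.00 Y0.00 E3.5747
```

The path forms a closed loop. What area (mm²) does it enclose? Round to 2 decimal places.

101.86 mm²

Apply the shoelace formula to the sequence of (X, Y) vertices; enclosed area = 101.86 mm².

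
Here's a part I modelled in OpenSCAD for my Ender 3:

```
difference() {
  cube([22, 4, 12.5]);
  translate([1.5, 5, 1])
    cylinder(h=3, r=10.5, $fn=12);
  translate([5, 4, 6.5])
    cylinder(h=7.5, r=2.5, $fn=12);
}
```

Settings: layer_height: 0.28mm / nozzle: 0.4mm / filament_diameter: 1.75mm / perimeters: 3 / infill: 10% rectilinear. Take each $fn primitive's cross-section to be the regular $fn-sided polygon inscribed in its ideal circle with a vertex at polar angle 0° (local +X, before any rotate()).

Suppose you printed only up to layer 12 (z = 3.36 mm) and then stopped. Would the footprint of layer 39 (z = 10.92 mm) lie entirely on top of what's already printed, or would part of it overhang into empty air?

Compare the two slices. At z = 3.36: the cube (footprint 22×4) is included at this height (area 88.00 mm²); the r=10.5 cylinder at (1.5, 5) gives a regular 12-gon of circumradius 10.5 (constant along its height) (area = (12/2)·10.500²·sin(360°/12) = 330.75 mm²); the cylinder at (5, 4) does not reach this height (z outside [6.5, 14]); After the difference (first − rest): starting from the 22×4 cube (88.00 mm²), the r=10.5 cylinder at (1.5, 5) partially overlaps it — only the 44.78 mm² overlap (of its 330.75 mm²) is removed, clipping the outline — area = 43.22 mm². At z = 10.92: the 22×4 cube contributes its full rectangle (area 88.00 mm²); the cylinder at (1.5, 5) is not intersected at this z (z outside [1, 4]); the r=2.5 cylinder at (5, 4) gives a regular 12-gon of circumradius 2.5 (constant along its height) (area = (12/2)·2.500²·sin(360°/12) = 18.75 mm²); Subtracting the remaining from the first: starting from the 22×4 cube (88.00 mm²), the r=2.5 cylinder at (5, 4) partially overlaps it — only the 9.38 mm² overlap (of its 18.75 mm²) is removed, clipping the outline — area = 78.62 mm². Checking containment: at z = 10.92 the cross-section extends beyond the z = 3.36 cross-section by about 35.41 mm².

part overhangs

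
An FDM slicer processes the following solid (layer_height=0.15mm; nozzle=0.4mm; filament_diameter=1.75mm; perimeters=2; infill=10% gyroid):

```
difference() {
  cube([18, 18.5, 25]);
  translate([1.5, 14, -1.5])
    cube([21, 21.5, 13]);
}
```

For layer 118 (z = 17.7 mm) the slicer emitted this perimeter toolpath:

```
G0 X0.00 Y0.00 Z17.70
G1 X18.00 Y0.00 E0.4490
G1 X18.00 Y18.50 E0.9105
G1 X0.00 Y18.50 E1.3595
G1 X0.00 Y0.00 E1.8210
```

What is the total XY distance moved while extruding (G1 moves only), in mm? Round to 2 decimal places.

73.00 mm

Sum the Euclidean lengths of each G1 segment: total = 73.00 mm.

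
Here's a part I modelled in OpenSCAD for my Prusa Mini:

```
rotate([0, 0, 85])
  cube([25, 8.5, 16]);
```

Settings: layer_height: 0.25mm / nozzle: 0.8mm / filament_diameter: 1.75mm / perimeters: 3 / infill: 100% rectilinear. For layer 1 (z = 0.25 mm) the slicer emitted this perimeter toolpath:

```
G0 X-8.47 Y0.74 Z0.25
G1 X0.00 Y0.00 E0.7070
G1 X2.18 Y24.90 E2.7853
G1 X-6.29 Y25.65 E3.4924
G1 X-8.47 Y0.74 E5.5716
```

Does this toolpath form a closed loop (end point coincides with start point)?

yes

Start point (G0): (-8.47, 0.74). End point (last G1): the path returns to the start — closed.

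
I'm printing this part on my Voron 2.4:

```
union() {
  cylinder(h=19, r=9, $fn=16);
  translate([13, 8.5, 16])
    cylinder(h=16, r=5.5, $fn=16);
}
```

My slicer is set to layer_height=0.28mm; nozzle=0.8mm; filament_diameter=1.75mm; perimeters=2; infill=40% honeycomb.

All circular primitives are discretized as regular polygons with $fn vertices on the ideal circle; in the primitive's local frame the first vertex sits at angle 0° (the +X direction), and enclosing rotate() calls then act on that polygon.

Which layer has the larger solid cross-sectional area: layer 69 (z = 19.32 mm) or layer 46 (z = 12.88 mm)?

layer 46 (z = 12.88 mm)

Layer 69 (z = 19.32): the cylinder is not intersected at this z (z outside [0, 19]); the r=5.5 cylinder at (13, 8.5) contributes a regular 16-gon of circumradius 5.5 (area = (16/2)·5.500²·sin(360°/16) = 92.61 mm²); Taking the union: only the r=5.5 cylinder at (13, 8.5) is present, so the union is just that shape — area = 92.61 mm². So its area = 92.61 mm². Layer 46 (z = 12.88): the r=9 cylinder gives a regular 16-gon of circumradius 9 (constant along its height) (area = (16/2)·9.000²·sin(360°/16) = 247.98 mm²); the cylinder at (13, 8.5) does not reach this height (z outside [16, 32]); Merging all regions: only the r=9 cylinder is present, so the union is just that shape — area = 247.98 mm². So its area = 247.98 mm². Layer 46 is larger (247.98 vs 92.61 mm²).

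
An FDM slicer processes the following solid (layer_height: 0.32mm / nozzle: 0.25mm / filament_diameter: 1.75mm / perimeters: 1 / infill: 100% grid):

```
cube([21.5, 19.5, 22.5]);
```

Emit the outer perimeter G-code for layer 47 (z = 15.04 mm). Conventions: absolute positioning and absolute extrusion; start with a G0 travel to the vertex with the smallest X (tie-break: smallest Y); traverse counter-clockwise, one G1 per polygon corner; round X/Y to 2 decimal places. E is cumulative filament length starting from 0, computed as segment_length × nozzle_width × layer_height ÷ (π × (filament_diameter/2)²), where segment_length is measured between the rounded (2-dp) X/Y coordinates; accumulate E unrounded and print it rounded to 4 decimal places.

At z = 15.04 mm: the 21.5×19.5 cube contributes its full rectangle. The outline is a single polygon with 4 vertices. Extrusion per mm of travel: 0.25 × 0.32 / (π × 0.875²) = 0.033260. Accumulating E over each segment gives final E = 2.7273.

G0 X0.00 Y0.00 Z15.04
G1 X21.50 Y0.00 E0.7151
G1 X21.50 Y19.50 E1.3637
G1 X0.00 Y19.50 E2.0788
G1 X0.00 Y0.00 E2.7273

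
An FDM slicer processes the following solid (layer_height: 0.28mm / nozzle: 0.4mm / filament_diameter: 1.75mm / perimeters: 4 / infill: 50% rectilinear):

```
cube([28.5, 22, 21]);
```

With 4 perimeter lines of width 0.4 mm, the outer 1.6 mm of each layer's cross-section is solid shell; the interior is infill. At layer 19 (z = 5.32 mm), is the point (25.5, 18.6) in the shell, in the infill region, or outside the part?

At z = 5.32 mm: the cube (footprint 28.5×22) is included at this height. Overall, the cross-section is a single solid region. The nearest boundary edge runs (28.50, 0.00)→(28.50, 22.00); distance from the point to it = 3.00 mm. The point is inside the cross-section and 3.00 mm from the nearest boundary — more than the 1.6 mm shell width (4 × 0.4), so it's in the infill interior.

infill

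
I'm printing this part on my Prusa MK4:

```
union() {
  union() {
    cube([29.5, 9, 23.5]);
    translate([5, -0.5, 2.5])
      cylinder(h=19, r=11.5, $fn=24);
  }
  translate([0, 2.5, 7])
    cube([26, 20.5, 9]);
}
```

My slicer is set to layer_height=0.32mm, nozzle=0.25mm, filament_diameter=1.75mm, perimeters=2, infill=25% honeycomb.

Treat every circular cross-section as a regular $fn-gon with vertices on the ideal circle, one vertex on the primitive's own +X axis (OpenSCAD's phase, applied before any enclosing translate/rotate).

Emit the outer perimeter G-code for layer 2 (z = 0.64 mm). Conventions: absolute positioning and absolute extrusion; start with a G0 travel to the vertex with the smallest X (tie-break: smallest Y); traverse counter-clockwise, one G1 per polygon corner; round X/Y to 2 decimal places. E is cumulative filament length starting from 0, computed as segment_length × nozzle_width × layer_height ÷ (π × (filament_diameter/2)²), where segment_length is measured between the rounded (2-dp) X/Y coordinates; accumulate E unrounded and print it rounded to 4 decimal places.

At z = 0.64 mm: the 29.5×9 cube contributes its full rectangle; the cylinder at (5, -0.5) is not intersected at this z (z outside [2.5, 21.5]); Taking the union: only the 29.5×9 cube is present, so the union is just that shape — 1 connected region; the cube at (0, 2.5) is absent (z outside [7, 16]); Merging all regions: only that combined region is present, so the union is just that shape — 1 connected region. The outline is a single polygon with 4 vertices. Extrusion per mm of travel: 0.25 × 0.32 / (π × 0.875²) = 0.033260. Accumulating E over each segment gives final E = 2.5610.

G0 X0.00 Y0.00 Z0.64
G1 X29.50 Y0.00 E0.9812
G1 X29.50 Y9.00 E1.2805
G1 X0.00 Y9.00 E2.2617
G1 X0.00 Y0.00 E2.5610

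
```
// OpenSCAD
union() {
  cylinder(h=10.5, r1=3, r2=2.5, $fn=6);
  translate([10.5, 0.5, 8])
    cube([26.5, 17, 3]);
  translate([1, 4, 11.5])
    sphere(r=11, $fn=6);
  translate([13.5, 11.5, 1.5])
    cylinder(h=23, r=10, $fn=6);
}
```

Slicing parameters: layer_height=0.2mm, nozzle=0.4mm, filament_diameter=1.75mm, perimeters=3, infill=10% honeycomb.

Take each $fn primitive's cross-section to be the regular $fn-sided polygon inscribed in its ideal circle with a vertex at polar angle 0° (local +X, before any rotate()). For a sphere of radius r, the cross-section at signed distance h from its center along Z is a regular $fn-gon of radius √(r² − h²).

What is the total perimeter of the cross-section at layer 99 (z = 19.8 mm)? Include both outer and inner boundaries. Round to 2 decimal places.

At z = 19.8 mm: the cone is not intersected at this z (z outside [0, 10.5]); the cube at (10.5, 0.5) does not reach this height (z outside [8, 11]); the r=11 sphere at (1, 4) slices to a regular 6-gon of circumradius 7.219 (√(r²−h²) with h=8.3 from center) (perimeter = 2·6·7.219·sin(180°/6) = 43.31 mm); the cylinder at (13.5, 11.5): section is a regular 6-gon, circumradius r=10 (perimeter = 2·6·10.000·sin(180°/6) = 60.00 mm); Merging all regions: the regions partially overlap (shared area 2.49 mm²), so the edge portions inside another operand are dropped and the merged outline is re-measured after clipping — boundary = 87.71 mm. Overall, the cross-section is a single solid region. Total boundary length (outer) = 87.71 mm.

87.71 mm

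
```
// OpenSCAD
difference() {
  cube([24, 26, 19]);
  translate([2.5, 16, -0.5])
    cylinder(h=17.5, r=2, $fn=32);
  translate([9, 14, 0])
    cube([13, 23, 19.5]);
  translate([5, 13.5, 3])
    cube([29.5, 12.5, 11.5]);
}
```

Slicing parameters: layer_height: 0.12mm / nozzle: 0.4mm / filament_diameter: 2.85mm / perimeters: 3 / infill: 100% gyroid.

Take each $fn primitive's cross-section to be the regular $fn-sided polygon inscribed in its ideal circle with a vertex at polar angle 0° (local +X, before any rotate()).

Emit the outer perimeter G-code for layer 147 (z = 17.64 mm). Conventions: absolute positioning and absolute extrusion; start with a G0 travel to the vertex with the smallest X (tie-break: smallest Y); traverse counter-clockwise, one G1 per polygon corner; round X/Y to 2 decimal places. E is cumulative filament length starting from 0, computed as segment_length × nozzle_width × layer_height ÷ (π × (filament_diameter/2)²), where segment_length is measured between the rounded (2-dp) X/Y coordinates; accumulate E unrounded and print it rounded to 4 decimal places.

G0 X0.00 Y0.00 Z17.64
G1 X24.00 Y0.00 E0.1806
G1 X24.00 Y26.00 E0.3762
G1 X22.00 Y26.00 E0.3913
G1 X22.00 Y14.00 E0.4816
G1 X9.00 Y14.00 E0.5794
G1 X9.00 Y26.00 E0.6697
G1 X0.00 Y26.00 E0.7374
G1 X0.00 Y0.00 E0.9330

At z = 17.64 mm: the 24×26 cube contributes its full rectangle; the cylinder at (2.5, 16) is absent (z outside [-0.5, 17]); the 13×23 cube at (9, 14) contributes its full rectangle; the cube at (5, 13.5) does not reach this height (z outside [3, 14.5]); After the difference (first − rest): starting from the 24×26 cube, the 13×23 cube at (9, 14) partially overlaps it — only the 156.00 mm² overlap (of its 299.00 mm²) is removed, clipping the outline — 1 connected region. The outline is a single polygon with 8 vertices. Extrusion per mm of travel: 0.4 × 0.12 / (π × 1.425²) = 0.007524. Accumulating E over each segment gives final E = 0.9330.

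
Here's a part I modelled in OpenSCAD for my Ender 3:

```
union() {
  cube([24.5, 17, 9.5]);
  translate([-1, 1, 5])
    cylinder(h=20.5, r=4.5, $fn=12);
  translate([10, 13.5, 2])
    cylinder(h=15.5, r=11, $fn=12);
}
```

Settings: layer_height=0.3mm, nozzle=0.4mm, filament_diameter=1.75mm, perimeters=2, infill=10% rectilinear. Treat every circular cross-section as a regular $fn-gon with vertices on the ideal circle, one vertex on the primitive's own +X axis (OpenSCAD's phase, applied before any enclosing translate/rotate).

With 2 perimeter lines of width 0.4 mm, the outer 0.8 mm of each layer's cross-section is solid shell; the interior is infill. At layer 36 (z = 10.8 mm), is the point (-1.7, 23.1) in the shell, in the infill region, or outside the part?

At z = 10.8 mm: the cube is absent (z outside [0, 9.5]); the cylinder at (-1, 1): section is a regular 12-gon, circumradius r=4.5; the r=11 cylinder at (10, 13.5) contributes a regular 12-gon of circumradius 11; Taking the union: the 2 present regions are separate (no shared area or edge), so areas and boundary lengths simply add and each stays a separate island — 2 connected regions. Overall, the cross-section has 2 separate islands. The nearest boundary edge runs (0.47, 19.00)→(4.50, 23.03); distance from the point to it = 4.44 mm. The point is not inside any of the regions above, so it lies outside the cross-section (4.44 mm from the nearest boundary).

outside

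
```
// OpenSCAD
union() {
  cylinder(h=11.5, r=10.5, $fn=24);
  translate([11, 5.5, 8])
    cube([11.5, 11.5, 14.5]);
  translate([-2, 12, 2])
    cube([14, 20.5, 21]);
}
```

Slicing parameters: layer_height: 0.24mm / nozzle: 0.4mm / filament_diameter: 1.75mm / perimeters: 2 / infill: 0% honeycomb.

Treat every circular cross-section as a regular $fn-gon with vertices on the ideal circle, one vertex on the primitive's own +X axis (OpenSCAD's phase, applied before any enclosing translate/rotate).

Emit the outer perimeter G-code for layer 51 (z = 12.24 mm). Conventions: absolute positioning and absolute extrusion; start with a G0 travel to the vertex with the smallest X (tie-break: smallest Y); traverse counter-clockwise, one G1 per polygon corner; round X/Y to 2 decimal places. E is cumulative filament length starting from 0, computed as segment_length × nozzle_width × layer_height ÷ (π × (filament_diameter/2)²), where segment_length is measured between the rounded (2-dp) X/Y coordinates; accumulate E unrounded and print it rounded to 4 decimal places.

G0 X-2.00 Y12.00 Z12.24
G1 X11.00 Y12.00 E0.5189
G1 X11.00 Y5.50 E0.7783
G1 X22.50 Y5.50 E1.2373
G1 X22.50 Y17.00 E1.6963
G1 X12.00 Y17.00 E2.1153
G1 X12.00 Y32.50 E2.7340
G1 X-2.00 Y32.50 E3.2928
G1 X-2.00 Y12.00 E4.1110

At z = 12.24 mm: the cylinder is absent (z outside [0, 11.5]); the cube at (11, 5.5) (footprint 11.5×11.5) is included at this height; the 14×20.5 cube at (-2, 12) contributes its full rectangle; Merging all regions: the regions partially overlap (shared area 5.00 mm²), so overlapping operands fuse into one piece — 1 connected region. The outline is a single polygon with 8 vertices. Extrusion per mm of travel: 0.4 × 0.24 / (π × 0.875²) = 0.039912. Accumulating E over each segment gives final E = 4.1110.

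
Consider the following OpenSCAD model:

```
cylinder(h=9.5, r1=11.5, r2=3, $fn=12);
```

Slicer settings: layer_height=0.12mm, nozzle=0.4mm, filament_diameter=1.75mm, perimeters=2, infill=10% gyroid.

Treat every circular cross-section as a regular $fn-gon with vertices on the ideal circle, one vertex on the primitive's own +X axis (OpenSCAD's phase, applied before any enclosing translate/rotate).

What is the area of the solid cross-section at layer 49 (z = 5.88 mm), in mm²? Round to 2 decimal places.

At z = 5.88 mm: the cone (r1=11.5→r2=3) has section circumradius 6.239 here — a regular 12-gon (area = (12/2)·6.239²·sin(360°/12) = 116.77 mm²). Overall, the cross-section is a single solid region. Net area = 116.77 mm².

116.77 mm²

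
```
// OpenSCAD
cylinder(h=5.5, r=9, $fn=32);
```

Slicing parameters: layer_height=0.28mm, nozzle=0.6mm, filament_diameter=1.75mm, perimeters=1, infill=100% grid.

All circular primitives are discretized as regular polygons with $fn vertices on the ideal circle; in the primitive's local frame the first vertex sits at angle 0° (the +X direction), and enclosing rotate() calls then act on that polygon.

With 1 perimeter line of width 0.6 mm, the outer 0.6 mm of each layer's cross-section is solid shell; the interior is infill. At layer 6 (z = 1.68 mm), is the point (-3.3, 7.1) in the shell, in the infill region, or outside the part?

infill

At z = 1.68 mm: the r=9 cylinder contributes a regular 32-gon of circumradius 9. Overall, the cross-section is a single solid region. The nearest boundary edge runs (-3.44, 8.31)→(-5.00, 7.48); distance from the point to it = 1.14 mm. The point is inside the cross-section and 1.14 mm from the nearest boundary — more than the 0.6 mm shell width (1 × 0.6), so it's in the infill interior.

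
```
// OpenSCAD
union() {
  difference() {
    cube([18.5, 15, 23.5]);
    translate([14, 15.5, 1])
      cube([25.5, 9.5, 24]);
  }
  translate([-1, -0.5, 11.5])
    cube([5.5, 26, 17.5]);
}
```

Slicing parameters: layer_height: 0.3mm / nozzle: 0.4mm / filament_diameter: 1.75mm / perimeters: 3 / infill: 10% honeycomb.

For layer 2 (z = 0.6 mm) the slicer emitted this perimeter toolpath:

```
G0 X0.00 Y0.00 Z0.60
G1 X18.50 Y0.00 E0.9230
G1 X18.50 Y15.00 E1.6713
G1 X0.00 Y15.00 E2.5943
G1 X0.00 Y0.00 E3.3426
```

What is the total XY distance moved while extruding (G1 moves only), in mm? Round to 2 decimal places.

Sum the Euclidean lengths of each G1 segment: total = 67.00 mm.

67.00 mm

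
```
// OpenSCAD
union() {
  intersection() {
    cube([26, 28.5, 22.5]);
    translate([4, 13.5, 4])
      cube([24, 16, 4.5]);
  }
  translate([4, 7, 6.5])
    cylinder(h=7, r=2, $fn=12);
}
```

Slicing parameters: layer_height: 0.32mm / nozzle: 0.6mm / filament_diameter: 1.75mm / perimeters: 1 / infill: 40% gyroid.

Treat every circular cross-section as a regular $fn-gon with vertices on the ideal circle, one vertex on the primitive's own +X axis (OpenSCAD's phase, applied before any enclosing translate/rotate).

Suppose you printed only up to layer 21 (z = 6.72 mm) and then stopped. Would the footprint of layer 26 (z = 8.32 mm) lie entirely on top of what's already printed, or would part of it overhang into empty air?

Compare the two slices. At z = 6.72: the cube is present — its section is the full 26×28.5 rectangle (area 741.00 mm²); the cube at (4, 13.5) (footprint 24×16) is included at this height (area 384.00 mm²); Taking the intersection: the 24×16 cube at (4, 13.5) partially overlaps the 26×28.5 cube; clipping to the common part keeps 330.00 mm² — area = 330.00 mm²; the cylinder at (4, 7): section is a regular 12-gon, circumradius r=2 (area = (12/2)·2.000²·sin(360°/12) = 12.00 mm²); Combining (union): the 2 present regions are separate (no shared area or edge), so areas and boundary lengths simply add and each stays a separate island — area = 342.00 mm². At z = 8.32: the cube (footprint 26×28.5) is included at this height (area 741.00 mm²); the 24×16 cube at (4, 13.5) contributes its full rectangle (area 384.00 mm²); After intersecting: the 24×16 cube at (4, 13.5) partially overlaps the 26×28.5 cube; clipping to the common part keeps 330.00 mm² — area = 330.00 mm²; the cylinder at (4, 7): section is a regular 12-gon, circumradius r=2 (area = (12/2)·2.000²·sin(360°/12) = 12.00 mm²); Merging all regions: the 2 present regions are separate (no shared area or edge), so areas and boundary lengths simply add and each stays a separate island — area = 342.00 mm². Checking containment: the cross-section at z = 8.32 is a subset of the cross-section at z = 6.72.

entirely on top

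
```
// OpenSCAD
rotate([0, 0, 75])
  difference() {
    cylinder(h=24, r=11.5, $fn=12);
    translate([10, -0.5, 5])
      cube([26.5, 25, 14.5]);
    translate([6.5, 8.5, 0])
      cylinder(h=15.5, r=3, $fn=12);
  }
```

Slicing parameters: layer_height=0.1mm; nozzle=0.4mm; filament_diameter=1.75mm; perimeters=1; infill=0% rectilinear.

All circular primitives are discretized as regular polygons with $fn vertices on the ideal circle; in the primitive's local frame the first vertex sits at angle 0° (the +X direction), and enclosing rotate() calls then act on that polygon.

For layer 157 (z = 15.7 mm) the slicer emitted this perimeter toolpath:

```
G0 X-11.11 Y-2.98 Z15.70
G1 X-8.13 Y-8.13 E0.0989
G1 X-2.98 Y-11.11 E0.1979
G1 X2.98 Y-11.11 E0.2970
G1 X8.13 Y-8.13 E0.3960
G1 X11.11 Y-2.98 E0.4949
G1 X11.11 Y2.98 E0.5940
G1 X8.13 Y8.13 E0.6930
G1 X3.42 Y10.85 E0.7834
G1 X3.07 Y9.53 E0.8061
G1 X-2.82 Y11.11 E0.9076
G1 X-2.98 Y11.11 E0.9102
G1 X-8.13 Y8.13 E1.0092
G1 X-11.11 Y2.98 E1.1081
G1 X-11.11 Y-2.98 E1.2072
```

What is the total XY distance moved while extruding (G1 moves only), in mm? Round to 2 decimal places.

72.59 mm

Sum the Euclidean lengths of each G1 segment: total = 72.59 mm.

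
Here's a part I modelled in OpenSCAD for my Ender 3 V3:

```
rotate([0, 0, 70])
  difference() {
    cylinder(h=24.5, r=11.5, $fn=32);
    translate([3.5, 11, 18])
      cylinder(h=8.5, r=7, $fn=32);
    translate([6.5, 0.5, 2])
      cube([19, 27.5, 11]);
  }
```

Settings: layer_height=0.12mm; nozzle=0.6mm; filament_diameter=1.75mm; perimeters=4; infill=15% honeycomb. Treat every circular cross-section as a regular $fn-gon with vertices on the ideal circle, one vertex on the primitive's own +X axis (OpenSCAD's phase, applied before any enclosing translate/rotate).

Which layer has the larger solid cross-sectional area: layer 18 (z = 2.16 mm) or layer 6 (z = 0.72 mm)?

Layer 18 (z = 2.16): the cylinder: section is a regular 32-gon, circumradius r=11.5 (area = (32/2)·11.500²·sin(360°/32) = 412.81 mm²); the cylinder at (3.5, 11) does not reach this height (z outside [18, 26.5]); the cube at (6.5, 0.5) (footprint 19×27.5) is included at this height (area 522.50 mm²); Taking the first minus the rest: starting from the r=11.5 cylinder (412.81 mm²), the 19×27.5 cube at (6.5, 0.5) partially overlaps it — only the 30.41 mm² overlap (of its 522.50 mm²) is removed, clipping the outline — area = 382.40 mm²; (whole slice rotated 70° about Z — lengths, areas and connectivity unchanged). So its area = 382.40 mm². Layer 6 (z = 0.72): the cylinder: section is a regular 32-gon, circumradius r=11.5 (area = (32/2)·11.500²·sin(360°/32) = 412.81 mm²); the cylinder at (3.5, 11) is absent (z outside [18, 26.5]); the cube at (6.5, 0.5) is absent (z outside [2, 13]); Subtracting the remaining from the first: none of the subtracted shapes is present at this height, so the r=11.5 cylinder is unchanged — area = 412.81 mm²; (rotated 70° about Z; rotation is an isometry so areas/perimeters/island counts are preserved). So its area = 412.81 mm². Layer 6 is larger (412.81 vs 382.40 mm²).

layer 6 (z = 0.72 mm)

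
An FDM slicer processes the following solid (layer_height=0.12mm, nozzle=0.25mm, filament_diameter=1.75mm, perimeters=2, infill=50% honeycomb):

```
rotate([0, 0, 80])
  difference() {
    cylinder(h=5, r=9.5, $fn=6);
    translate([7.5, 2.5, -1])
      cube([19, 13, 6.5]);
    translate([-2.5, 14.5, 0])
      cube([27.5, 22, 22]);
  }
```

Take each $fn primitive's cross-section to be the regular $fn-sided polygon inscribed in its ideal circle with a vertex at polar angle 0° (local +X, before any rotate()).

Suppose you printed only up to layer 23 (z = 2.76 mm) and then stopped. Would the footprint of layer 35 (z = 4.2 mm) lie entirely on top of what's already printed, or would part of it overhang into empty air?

Compare the two slices. At z = 2.76: the r=9.5 cylinder gives a regular 6-gon of circumradius 9.5 (constant along its height) (area = (6/2)·9.500²·sin(360°/6) = 234.48 mm²); the cube at (7.5, 2.5) (footprint 19×13) is included at this height (area 247.00 mm²); the cube at (-2.5, 14.5) (footprint 27.5×22) is included at this height (area 605.00 mm²); Taking the first minus the rest: starting from the r=9.5 cylinder (234.48 mm²), the 19×13 cube at (7.5, 2.5) partially overlaps it — only the 0.27 mm² overlap (of its 247.00 mm²) is removed, clipping the outline; the 27.5×22 cube at (-2.5, 14.5) misses the remaining region (no effect) — area = 234.21 mm²; (whole slice rotated 80° about Z — lengths, areas and connectivity unchanged). At z = 4.2: the r=9.5 cylinder contributes a regular 6-gon of circumradius 9.5 (area = (6/2)·9.500²·sin(360°/6) = 234.48 mm²); the 19×13 cube at (7.5, 2.5) contributes its full rectangle (area 247.00 mm²); the cube at (-2.5, 14.5) is present — its section is the full 27.5×22 rectangle (area 605.00 mm²); Subtracting the remaining from the first: starting from the r=9.5 cylinder (234.48 mm²), the 19×13 cube at (7.5, 2.5) partially overlaps it — only the 0.27 mm² overlap (of its 247.00 mm²) is removed, clipping the outline; the 27.5×22 cube at (-2.5, 14.5) misses the remaining region (no effect) — area = 234.21 mm²; (whole slice rotated 80° about Z — lengths, areas and connectivity unchanged). Checking containment: the cross-section at z = 4.2 is a subset of the cross-section at z = 2.76.

entirely on top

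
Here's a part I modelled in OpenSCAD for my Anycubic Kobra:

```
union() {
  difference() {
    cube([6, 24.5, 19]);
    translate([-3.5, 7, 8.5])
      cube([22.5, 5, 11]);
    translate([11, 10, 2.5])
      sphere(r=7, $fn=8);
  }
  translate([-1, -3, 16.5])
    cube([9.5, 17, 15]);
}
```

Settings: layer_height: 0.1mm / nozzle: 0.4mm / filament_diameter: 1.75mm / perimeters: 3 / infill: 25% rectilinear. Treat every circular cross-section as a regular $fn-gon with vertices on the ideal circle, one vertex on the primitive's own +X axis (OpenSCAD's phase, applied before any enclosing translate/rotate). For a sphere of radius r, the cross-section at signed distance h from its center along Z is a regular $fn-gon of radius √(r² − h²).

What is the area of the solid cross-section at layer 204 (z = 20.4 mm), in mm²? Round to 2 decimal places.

161.50 mm²

At z = 20.4 mm: the cube is not intersected at this z (z outside [0, 19]); the cube at (-3.5, 7) is not intersected at this z (z outside [8.5, 19.5]); the sphere at (11, 10) is absent (|z−center|=17.900 > r=7); After the difference (first − rest): the first operand is absent here, so nothing remains; the 9.5×17 cube at (-1, -3) contributes its full rectangle (area 161.50 mm²); Merging all regions: only the 9.5×17 cube at (-1, -3) is present, so the union is just that shape — area = 161.50 mm². Overall, the cross-section is a single solid region. Net area = 161.50 mm².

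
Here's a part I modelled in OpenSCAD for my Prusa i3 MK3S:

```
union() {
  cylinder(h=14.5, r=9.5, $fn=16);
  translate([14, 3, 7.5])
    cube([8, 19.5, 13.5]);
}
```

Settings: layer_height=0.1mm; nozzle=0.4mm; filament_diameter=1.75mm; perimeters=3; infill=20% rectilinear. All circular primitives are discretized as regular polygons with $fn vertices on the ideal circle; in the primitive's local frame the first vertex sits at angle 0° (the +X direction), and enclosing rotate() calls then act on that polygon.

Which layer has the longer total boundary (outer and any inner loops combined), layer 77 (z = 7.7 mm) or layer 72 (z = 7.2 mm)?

layer 77 (z = 7.7 mm)

Layer 77 (z = 7.7): the r=9.5 cylinder gives a regular 16-gon of circumradius 9.5 (constant along its height) (perimeter = 2·16·9.500·sin(180°/16) = 59.31 mm); the cube at (14, 3) (footprint 8×19.5) is included at this height (perimeter 55.00 mm); Taking the union: the 2 present regions are separate (no shared area or edge), so areas and boundary lengths simply add and each stays a separate island — boundary = 114.31 mm. So its perimeter = 114.31 mm. Layer 72 (z = 7.2): the cylinder: section is a regular 16-gon, circumradius r=9.5 (perimeter = 2·16·9.500·sin(180°/16) = 59.31 mm); the cube at (14, 3) does not reach this height (z outside [7.5, 21]); Merging all regions: only the r=9.5 cylinder is present, so the union is just that shape — boundary = 59.31 mm. So its perimeter = 59.31 mm. Layer 77 is larger (114.31 vs 59.31 mm).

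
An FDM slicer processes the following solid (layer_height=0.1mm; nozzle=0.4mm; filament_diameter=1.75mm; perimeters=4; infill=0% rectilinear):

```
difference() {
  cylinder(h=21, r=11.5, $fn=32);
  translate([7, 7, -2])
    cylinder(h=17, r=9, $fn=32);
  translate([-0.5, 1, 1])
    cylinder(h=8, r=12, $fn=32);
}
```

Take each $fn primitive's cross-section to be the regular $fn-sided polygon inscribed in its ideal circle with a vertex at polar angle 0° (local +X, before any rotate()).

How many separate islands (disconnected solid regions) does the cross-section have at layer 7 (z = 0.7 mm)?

1

At z = 0.7 mm: the r=11.5 cylinder gives a regular 32-gon of circumradius 11.5 (constant along its height); the cylinder at (7, 7): section is a regular 32-gon, circumradius r=9; the cylinder at (-0.5, 1) does not reach this height (z outside [1, 9]); Taking the first minus the rest: starting from the r=11.5 cylinder, the r=9 cylinder at (7, 7) partially overlaps it — only the 131.56 mm² overlap (of its 252.84 mm²) is removed, clipping the outline — 1 connected region. Overall, the cross-section is a single solid region. Island count = 1.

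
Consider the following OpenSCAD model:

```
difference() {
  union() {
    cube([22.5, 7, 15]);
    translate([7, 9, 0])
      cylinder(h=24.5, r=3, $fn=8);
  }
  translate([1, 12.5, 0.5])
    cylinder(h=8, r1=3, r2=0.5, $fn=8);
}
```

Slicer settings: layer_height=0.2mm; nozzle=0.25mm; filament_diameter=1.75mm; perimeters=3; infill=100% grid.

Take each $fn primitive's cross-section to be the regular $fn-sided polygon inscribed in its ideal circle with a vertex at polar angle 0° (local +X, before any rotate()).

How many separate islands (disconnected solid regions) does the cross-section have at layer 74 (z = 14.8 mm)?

1

At z = 14.8 mm: the cube (footprint 22.5×7) is included at this height; the r=3 cylinder at (7, 9) gives a regular 8-gon of circumradius 3 (constant along its height); Taking the union: the regions partially overlap (shared area 2.38 mm²), so overlapping operands fuse into one piece — 1 connected region; the cone at (1, 12.5) is absent (z outside [0.5, 8.5]); After the difference (first − rest): none of the subtracted shapes is present at this height, so that combined region is unchanged — 1 connected region. Overall, the cross-section is a single solid region. Island count = 1.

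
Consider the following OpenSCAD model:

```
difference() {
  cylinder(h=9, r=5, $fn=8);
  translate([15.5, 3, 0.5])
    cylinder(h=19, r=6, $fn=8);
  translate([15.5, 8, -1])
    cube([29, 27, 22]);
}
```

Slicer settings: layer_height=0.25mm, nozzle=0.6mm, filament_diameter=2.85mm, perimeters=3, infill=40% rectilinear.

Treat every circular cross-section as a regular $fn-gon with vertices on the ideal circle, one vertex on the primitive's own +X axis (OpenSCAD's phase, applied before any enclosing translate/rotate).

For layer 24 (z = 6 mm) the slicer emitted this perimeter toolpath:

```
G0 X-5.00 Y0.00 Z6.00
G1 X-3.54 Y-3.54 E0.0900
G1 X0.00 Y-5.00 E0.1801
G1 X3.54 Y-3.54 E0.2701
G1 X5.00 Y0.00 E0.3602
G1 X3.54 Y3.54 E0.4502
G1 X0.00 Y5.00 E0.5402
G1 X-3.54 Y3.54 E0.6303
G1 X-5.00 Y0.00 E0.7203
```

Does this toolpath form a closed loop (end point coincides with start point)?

yes

Start point (G0): (-5.00, 0.00). End point (last G1): the path returns to the start — closed.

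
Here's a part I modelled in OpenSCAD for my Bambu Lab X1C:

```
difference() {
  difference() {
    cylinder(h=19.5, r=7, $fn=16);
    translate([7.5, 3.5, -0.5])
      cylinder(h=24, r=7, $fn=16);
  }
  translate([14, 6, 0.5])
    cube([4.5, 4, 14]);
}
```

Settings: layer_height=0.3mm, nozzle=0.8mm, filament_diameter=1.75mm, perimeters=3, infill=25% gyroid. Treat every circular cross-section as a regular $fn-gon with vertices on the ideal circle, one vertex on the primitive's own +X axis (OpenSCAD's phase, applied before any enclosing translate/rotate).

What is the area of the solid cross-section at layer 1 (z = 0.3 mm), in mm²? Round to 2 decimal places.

At z = 0.3 mm: the r=7 cylinder gives a regular 16-gon of circumradius 7 (constant along its height) (area = (16/2)·7.000²·sin(360°/16) = 150.01 mm²); the cylinder at (7.5, 3.5): section is a regular 16-gon, circumradius r=7 (area = (16/2)·7.000²·sin(360°/16) = 150.01 mm²); Taking the first minus the rest: starting from the r=7 cylinder (150.01 mm²), the r=7 cylinder at (7.5, 3.5) partially overlaps it — only the 42.94 mm² overlap (of its 150.01 mm²) is removed, clipping the outline — area = 107.07 mm²; the cube at (14, 6) does not reach this height (z outside [0.5, 14.5]); After the difference (first − rest): none of the subtracted shapes is present at this height, so that combined region is unchanged — area = 107.07 mm². Overall, the cross-section is a single solid region. Net area = 107.07 mm².

107.07 mm²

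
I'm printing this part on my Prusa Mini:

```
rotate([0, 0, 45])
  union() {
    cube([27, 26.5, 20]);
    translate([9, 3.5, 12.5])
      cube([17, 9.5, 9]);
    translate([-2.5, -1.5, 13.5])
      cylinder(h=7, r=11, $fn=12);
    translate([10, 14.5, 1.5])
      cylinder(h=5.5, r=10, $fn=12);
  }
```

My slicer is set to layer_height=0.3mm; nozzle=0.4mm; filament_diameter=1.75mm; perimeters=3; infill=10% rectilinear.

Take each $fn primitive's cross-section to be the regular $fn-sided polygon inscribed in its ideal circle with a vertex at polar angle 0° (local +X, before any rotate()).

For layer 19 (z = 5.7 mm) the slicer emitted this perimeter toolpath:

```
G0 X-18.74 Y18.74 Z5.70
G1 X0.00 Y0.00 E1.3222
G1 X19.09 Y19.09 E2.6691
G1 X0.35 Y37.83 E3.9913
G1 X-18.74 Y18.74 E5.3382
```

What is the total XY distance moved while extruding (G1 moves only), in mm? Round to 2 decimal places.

Sum the Euclidean lengths of each G1 segment: total = 107.00 mm.

107.00 mm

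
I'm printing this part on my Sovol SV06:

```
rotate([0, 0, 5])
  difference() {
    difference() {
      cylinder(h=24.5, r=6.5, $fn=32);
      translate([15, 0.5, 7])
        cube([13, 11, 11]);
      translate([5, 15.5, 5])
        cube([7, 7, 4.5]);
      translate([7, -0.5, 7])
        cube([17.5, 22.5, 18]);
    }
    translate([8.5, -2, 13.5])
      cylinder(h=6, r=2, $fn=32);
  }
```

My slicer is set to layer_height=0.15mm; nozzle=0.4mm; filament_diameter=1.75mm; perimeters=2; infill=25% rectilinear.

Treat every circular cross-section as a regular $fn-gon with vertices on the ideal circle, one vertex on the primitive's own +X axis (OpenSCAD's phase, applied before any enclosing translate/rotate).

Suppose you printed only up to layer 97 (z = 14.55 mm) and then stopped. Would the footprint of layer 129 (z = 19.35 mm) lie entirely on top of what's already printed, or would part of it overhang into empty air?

Compare the two slices. At z = 14.55: the r=6.5 cylinder contributes a regular 32-gon of circumradius 6.5 (area = (32/2)·6.500²·sin(360°/32) = 131.88 mm²); the 13×11 cube at (15, 0.5) contributes its full rectangle (area 143.00 mm²); the cube at (5, 15.5) is absent (z outside [5, 9.5]); the cube at (7, -0.5) is present — its section is the full 17.5×22.5 rectangle (area 393.75 mm²); After the difference (first − rest): starting from the r=6.5 cylinder (131.88 mm²), the 13×11 cube at (15, 0.5) misses the remaining region (no effect); the 17.5×22.5 cube at (7, -0.5) misses the remaining region (no effect) — area = 131.88 mm²; the r=2 cylinder at (8.5, -2) contributes a regular 32-gon of circumradius 2 (area = (32/2)·2.000²·sin(360°/32) = 12.49 mm²); After the difference (first − rest): starting from that combined region (131.88 mm²), the r=2 cylinder at (8.5, -2) misses the remaining region (no effect) — area = 131.88 mm²; (whole slice rotated 5° about Z — lengths, areas and connectivity unchanged). At z = 19.35: the r=6.5 cylinder gives a regular 32-gon of circumradius 6.5 (constant along its height) (area = (32/2)·6.500²·sin(360°/32) = 131.88 mm²); the cube at (15, 0.5) is not intersected at this z (z outside [7, 18]); the cube at (5, 15.5) is not intersected at this z (z outside [5, 9.5]); the cube at (7, -0.5) (footprint 17.5×22.5) is included at this height (area 393.75 mm²); Subtracting the remaining from the first: starting from the r=6.5 cylinder (131.88 mm²), the 17.5×22.5 cube at (7, -0.5) misses the remaining region (no effect) — area = 131.88 mm²; the cylinder at (8.5, -2): section is a regular 32-gon, circumradius r=2 (area = (32/2)·2.000²·sin(360°/32) = 12.49 mm²); Taking the first minus the rest: starting from that combined region (131.88 mm²), the r=2 cylinder at (8.5, -2) misses the remaining region (no effect) — area = 131.88 mm²; (rotated 5° about Z; rotation is an isometry so areas/perimeters/island counts are preserved). Checking containment: the cross-section at z = 19.35 is a subset of the cross-section at z = 14.55.

entirely on top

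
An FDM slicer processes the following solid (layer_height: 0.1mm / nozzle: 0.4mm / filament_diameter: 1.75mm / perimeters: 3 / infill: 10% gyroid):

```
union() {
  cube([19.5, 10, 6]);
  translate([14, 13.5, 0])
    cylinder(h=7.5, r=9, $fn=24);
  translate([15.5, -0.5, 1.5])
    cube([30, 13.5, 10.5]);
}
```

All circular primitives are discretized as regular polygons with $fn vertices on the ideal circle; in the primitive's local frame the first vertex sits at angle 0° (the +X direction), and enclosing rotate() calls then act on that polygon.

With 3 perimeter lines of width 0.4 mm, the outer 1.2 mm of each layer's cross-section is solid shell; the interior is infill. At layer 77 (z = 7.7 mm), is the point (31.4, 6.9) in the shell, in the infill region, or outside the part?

At z = 7.7 mm: the cube is absent (z outside [0, 6]); the cylinder at (14, 13.5) is absent (z outside [0, 7.5]); the cube at (15.5, -0.5) (footprint 30×13.5) is included at this height; Merging all regions: only the 30×13.5 cube at (15.5, -0.5) is present, so the union is just that shape — 1 connected region. Overall, the cross-section is a single solid region. The nearest boundary edge runs (45.50, 13.00)→(15.50, 13.00); distance from the point to it = 6.10 mm. The point is inside the cross-section and 6.10 mm from the nearest boundary — more than the 1.2 mm shell width (3 × 0.4), so it's in the infill interior.

infill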